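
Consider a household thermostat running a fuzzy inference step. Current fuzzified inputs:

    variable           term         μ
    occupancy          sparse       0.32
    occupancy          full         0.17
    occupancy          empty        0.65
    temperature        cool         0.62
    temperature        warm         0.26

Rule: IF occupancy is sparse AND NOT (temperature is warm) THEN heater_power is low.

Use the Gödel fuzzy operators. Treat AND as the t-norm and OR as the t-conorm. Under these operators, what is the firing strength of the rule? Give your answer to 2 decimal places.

0.32

firing strength: sparse=0.32, ¬warm=1−0.26=0.74; AND[min(a, b)] → w = 0.32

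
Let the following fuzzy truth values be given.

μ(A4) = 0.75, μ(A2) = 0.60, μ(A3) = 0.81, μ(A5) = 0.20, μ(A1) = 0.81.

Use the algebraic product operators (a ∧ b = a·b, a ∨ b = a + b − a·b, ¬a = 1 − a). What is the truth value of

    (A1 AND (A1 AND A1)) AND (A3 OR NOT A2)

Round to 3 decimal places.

A1 AND A1 = a·b on (0.8100, 0.8100) = 0.6561
A1 AND (A1 AND A1) = a·b on (0.8100, 0.6561) = 0.5314
NOT A2 = 1 − 0.6000 = 0.4000
A3 OR NOT A2 = a + b − a·b on (0.8100, 0.4000) = 0.8860
(A1 AND (A1 AND A1)) AND (A3 OR NOT A2) = a·b on (0.5314, 0.8860) = 0.4709

0.471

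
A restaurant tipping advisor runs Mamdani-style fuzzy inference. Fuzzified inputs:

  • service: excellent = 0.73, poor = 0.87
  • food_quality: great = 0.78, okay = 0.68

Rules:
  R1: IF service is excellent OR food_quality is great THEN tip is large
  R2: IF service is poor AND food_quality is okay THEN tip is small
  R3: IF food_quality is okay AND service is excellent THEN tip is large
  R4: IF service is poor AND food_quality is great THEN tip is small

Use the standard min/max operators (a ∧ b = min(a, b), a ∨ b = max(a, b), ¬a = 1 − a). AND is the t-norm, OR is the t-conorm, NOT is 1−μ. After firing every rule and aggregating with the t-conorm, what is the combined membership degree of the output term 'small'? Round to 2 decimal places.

0.78

R1: excellent=0.73, great=0.78; OR[max(a, b)] → w = 0.78
R2: poor=0.87, okay=0.68; AND[min(a, b)] → w = 0.68
R3: okay=0.68, excellent=0.73; AND[min(a, b)] → w = 0.68
R4: poor=0.87, great=0.78; AND[min(a, b)] → w = 0.78
Rules with consequent 'small': {R2, R4} → strengths 0.68, 0.78
Aggregate via t-conorm [max(a, b)]: 0.78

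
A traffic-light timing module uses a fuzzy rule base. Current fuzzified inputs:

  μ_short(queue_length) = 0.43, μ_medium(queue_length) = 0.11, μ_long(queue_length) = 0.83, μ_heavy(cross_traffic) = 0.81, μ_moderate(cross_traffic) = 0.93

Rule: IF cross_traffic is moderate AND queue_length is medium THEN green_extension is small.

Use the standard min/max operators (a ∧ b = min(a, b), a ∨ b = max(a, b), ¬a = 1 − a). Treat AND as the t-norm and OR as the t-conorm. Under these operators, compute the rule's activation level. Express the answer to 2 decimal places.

0.11

firing strength: moderate=0.93, medium=0.11; AND[min(a, b)] → w = 0.11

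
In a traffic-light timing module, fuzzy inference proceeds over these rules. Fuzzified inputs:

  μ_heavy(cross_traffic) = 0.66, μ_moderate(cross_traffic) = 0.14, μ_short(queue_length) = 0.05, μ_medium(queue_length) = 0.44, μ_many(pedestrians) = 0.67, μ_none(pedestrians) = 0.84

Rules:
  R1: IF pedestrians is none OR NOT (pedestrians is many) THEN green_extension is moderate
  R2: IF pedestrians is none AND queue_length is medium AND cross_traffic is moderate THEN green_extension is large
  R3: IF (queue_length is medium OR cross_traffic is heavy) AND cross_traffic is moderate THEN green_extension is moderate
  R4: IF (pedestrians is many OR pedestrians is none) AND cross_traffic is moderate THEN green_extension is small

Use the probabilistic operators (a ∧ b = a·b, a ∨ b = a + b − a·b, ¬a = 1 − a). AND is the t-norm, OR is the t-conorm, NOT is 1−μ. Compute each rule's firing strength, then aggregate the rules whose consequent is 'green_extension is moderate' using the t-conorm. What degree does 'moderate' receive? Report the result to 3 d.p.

R1: none=0.84, ¬many=1−0.67=0.33; OR[a + b − a·b] → w = 0.8928
R2: none=0.84, medium=0.44, moderate=0.14; AND[a·b] → w = 0.0517
R3: (medium=0.44 OR heavy=0.66) = 0.8096; AND[a·b] with moderate=0.14 → w = 0.1133
R4: (many=0.67 OR none=0.84) = 0.9472; AND[a·b] with moderate=0.14 → w = 0.1326
Rules with consequent 'moderate': {R1, R3} → strengths 0.8928, 0.1133
Aggregate via t-conorm [a + b − a·b]: 0.9050

0.905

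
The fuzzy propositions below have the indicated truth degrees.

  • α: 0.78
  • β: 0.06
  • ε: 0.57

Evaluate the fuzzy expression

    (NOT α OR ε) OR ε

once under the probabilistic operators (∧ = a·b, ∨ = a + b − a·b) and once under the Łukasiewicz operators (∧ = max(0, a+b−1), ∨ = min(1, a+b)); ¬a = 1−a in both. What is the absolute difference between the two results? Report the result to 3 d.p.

Under probabilistic:
  NOT α = 1 − 0.7800 = 0.2200
  NOT α OR ε = a + b − a·b on (0.2200, 0.5700) = 0.6646
  (NOT α OR ε) OR ε = a + b − a·b on (0.6646, 0.5700) = 0.8558
  → value = 0.8558
Under Łukasiewicz:
  NOT α = 1 − 0.78 = 0.22
  NOT α OR ε = min(1, a+b) on (0.22, 0.57) = 0.79
  (NOT α OR ε) OR ε = min(1, a+b) on (0.79, 0.57) = 1.00
  → value = 1.0000
|0.8558 − 1.0000| = 0.144

0.144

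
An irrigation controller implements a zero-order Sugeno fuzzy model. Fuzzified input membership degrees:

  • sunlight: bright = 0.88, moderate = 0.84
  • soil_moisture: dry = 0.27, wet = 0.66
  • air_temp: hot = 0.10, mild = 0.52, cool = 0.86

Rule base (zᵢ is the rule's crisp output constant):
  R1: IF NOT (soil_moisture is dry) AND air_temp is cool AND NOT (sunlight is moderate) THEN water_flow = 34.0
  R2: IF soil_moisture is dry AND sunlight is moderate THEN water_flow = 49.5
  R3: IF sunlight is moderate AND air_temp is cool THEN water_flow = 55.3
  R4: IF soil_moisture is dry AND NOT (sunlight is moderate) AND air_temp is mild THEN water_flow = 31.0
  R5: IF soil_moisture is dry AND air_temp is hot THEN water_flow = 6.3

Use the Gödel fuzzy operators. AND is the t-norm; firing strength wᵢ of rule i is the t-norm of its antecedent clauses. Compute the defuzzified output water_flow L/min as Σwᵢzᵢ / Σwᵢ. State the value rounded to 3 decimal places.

R1 (z=34.0): ¬dry=1−0.27=0.73, cool=0.86, ¬moderate=1−0.84=0.16; AND[min(a, b)] → w = 0.16
R2 (z=49.5): dry=0.27, moderate=0.84; AND[min(a, b)] → w = 0.27
R3 (z=55.3): moderate=0.84, cool=0.86; AND[min(a, b)] → w = 0.84
R4 (z=31.0): dry=0.27, ¬moderate=1−0.84=0.16, mild=0.52; AND[min(a, b)] → w = 0.16
R5 (z=6.3): dry=0.27, hot=0.10; AND[min(a, b)] → w = 0.10
Weighted average = (0.16·34.0 + 0.27·49.5 + 0.84·55.3 + 0.16·31.0 + 0.10·6.3) / (0.16 + 0.27 + 0.84 + 0.16 + 0.10)
  = 70.8470 / 1.5300 = 46.305

46.305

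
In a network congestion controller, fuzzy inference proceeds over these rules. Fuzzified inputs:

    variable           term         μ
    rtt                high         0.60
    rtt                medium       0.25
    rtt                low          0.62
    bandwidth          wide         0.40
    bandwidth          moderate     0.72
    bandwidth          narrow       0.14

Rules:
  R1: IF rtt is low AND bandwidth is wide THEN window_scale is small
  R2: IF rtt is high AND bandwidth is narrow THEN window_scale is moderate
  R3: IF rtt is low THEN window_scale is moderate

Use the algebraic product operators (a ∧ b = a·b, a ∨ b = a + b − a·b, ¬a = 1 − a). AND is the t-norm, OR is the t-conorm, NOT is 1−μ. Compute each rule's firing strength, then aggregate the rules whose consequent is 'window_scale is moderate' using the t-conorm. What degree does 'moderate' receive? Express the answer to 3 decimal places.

R1: low=0.62, wide=0.40; AND[a·b] → w = 0.2480
R2: high=0.60, narrow=0.14; AND[a·b] → w = 0.0840
R3: low=0.62 → w = 0.6200
Rules with consequent 'moderate': {R2, R3} → strengths 0.0840, 0.6200
Aggregate via t-conorm [a + b − a·b]: 0.6519

0.652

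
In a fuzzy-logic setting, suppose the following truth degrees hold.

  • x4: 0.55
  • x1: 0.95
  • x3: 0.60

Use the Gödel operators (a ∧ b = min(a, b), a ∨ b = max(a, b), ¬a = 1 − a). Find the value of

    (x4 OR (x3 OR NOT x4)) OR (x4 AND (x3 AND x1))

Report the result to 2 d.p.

NOT x4 = 1 − 0.55 = 0.45
x3 OR NOT x4 = max(a, b) on (0.60, 0.45) = 0.60
x4 OR (x3 OR NOT x4) = max(a, b) on (0.55, 0.60) = 0.60
x3 AND x1 = min(a, b) on (0.60, 0.95) = 0.60
x4 AND (x3 AND x1) = min(a, b) on (0.55, 0.60) = 0.55
(x4 OR (x3 OR NOT x4)) OR (x4 AND (x3 AND x1)) = max(a, b) on (0.60, 0.55) = 0.60

0.60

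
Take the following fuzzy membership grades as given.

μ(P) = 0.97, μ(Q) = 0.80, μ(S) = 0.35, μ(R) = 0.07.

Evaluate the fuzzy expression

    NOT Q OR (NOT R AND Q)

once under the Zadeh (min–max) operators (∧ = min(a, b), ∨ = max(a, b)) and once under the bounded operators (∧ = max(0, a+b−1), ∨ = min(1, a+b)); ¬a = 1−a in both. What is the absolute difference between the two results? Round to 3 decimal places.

0.130

Under Zadeh (min–max):
  NOT Q = 1 − 0.80 = 0.20
  NOT R = 1 − 0.07 = 0.93
  NOT R AND Q = min(a, b) on (0.93, 0.80) = 0.80
  NOT Q OR (NOT R AND Q) = max(a, b) on (0.20, 0.80) = 0.80
  → value = 0.8000
Under bounded:
  NOT Q = 1 − 0.80 = 0.20
  NOT R = 1 − 0.07 = 0.93
  NOT R AND Q = max(0, a+b−1) on (0.93, 0.80) = 0.73
  NOT Q OR (NOT R AND Q) = min(1, a+b) on (0.20, 0.73) = 0.93
  → value = 0.9300
|0.8000 − 0.9300| = 0.130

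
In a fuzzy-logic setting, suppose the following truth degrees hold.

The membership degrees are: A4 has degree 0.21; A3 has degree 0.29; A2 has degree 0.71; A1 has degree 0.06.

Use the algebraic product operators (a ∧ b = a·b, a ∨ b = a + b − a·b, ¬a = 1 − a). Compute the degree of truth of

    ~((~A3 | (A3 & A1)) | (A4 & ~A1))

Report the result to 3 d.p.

0.229

~A3 = 1 − 0.2900 = 0.7100
A3 & A1 = a·b on (0.2900, 0.0600) = 0.0174
~A3 | (A3 & A1) = a + b − a·b on (0.7100, 0.0174) = 0.7150
~A1 = 1 − 0.0600 = 0.9400
A4 & ~A1 = a·b on (0.2100, 0.9400) = 0.1974
(~A3 | (A3 & A1)) | (A4 & ~A1) = a + b − a·b on (0.7150, 0.1974) = 0.7713
~((~A3 | (A3 & A1)) | (A4 & ~A1)) = 1 − 0.7713 = 0.2287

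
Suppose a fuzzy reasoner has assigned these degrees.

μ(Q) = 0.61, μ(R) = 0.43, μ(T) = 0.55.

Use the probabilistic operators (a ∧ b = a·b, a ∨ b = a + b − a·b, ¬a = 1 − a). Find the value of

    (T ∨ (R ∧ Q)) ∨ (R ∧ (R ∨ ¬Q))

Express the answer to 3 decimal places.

0.761

R ∧ Q = a·b on (0.4300, 0.6100) = 0.2623
T ∨ (R ∧ Q) = a + b − a·b on (0.5500, 0.2623) = 0.6680
¬Q = 1 − 0.6100 = 0.3900
R ∨ ¬Q = a + b − a·b on (0.4300, 0.3900) = 0.6523
R ∧ (R ∨ ¬Q) = a·b on (0.4300, 0.6523) = 0.2805
(T ∨ (R ∧ Q)) ∨ (R ∧ (R ∨ ¬Q)) = a + b − a·b on (0.6680, 0.2805) = 0.7611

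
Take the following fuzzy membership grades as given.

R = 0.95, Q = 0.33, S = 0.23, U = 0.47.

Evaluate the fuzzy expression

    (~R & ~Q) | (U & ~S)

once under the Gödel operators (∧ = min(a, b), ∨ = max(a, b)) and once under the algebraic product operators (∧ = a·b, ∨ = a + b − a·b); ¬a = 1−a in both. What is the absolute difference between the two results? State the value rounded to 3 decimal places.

0.087

Under Gödel:
  ~R = 1 − 0.95 = 0.05
  ~Q = 1 − 0.33 = 0.67
  ~R & ~Q = min(a, b) on (0.05, 0.67) = 0.05
  ~S = 1 − 0.23 = 0.77
  U & ~S = min(a, b) on (0.47, 0.77) = 0.47
  (~R & ~Q) | (U & ~S) = max(a, b) on (0.05, 0.47) = 0.47
  → value = 0.4700
Under algebraic product:
  ~R = 1 − 0.9500 = 0.0500
  ~Q = 1 − 0.3300 = 0.6700
  ~R & ~Q = a·b on (0.0500, 0.6700) = 0.0335
  ~S = 1 − 0.2300 = 0.7700
  U & ~S = a·b on (0.4700, 0.7700) = 0.3619
  (~R & ~Q) | (U & ~S) = a + b − a·b on (0.0335, 0.3619) = 0.3833
  → value = 0.3833
|0.4700 − 0.3833| = 0.087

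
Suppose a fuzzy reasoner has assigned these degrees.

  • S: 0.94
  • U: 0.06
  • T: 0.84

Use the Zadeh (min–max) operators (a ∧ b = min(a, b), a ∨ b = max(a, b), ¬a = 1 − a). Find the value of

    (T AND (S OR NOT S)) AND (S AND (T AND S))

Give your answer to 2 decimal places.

0.84

NOT S = 1 − 0.94 = 0.06
S OR NOT S = max(a, b) on (0.94, 0.06) = 0.94
T AND (S OR NOT S) = min(a, b) on (0.84, 0.94) = 0.84
T AND S = min(a, b) on (0.84, 0.94) = 0.84
S AND (T AND S) = min(a, b) on (0.94, 0.84) = 0.84
(T AND (S OR NOT S)) AND (S AND (T AND S)) = min(a, b) on (0.84, 0.84) = 0.84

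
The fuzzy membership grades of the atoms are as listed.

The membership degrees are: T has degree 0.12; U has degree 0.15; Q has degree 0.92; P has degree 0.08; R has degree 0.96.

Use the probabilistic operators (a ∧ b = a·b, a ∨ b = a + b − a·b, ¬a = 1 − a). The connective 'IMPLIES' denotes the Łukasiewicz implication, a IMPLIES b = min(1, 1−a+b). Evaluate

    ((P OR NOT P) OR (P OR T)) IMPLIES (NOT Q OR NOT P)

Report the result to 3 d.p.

0.986

NOT P = 1 − 0.0800 = 0.9200
P OR NOT P = a + b − a·b on (0.0800, 0.9200) = 0.9264
P OR T = a + b − a·b on (0.0800, 0.1200) = 0.1904
(P OR NOT P) OR (P OR T) = a + b − a·b on (0.9264, 0.1904) = 0.9404
NOT Q = 1 − 0.9200 = 0.0800
NOT P = 1 − 0.0800 = 0.9200
NOT Q OR NOT P = a + b − a·b on (0.0800, 0.9200) = 0.9264
((P OR NOT P) OR (P OR T)) IMPLIES (NOT Q OR NOT P)  [Łukasiewicz: min(1, 1−a+b)] with a=0.9404, b=0.9264 → 0.9860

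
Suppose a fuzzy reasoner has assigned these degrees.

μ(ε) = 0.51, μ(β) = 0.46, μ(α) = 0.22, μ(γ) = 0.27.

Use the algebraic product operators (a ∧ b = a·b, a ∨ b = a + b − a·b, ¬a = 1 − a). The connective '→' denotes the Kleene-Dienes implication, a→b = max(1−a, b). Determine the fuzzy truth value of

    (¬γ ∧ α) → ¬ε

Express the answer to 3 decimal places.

0.839

¬γ = 1 − 0.2700 = 0.7300
¬γ ∧ α = a·b on (0.7300, 0.2200) = 0.1606
¬ε = 1 − 0.5100 = 0.4900
(¬γ ∧ α) → ¬ε  [Kleene-Dienes: max(1−a, b)] with a=0.1606, b=0.4900 → 0.8394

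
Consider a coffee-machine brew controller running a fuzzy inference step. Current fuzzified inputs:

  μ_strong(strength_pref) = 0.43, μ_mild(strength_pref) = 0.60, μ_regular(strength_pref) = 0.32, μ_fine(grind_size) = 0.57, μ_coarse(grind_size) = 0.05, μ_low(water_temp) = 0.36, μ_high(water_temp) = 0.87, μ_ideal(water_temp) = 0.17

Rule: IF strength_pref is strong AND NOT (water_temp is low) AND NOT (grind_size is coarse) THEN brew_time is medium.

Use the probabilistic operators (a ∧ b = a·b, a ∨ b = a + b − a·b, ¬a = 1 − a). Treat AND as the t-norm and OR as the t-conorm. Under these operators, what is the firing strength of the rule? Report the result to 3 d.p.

0.261

firing strength: strong=0.43, ¬low=1−0.36=0.64, ¬coarse=1−0.05=0.95; AND[a·b] → w = 0.2614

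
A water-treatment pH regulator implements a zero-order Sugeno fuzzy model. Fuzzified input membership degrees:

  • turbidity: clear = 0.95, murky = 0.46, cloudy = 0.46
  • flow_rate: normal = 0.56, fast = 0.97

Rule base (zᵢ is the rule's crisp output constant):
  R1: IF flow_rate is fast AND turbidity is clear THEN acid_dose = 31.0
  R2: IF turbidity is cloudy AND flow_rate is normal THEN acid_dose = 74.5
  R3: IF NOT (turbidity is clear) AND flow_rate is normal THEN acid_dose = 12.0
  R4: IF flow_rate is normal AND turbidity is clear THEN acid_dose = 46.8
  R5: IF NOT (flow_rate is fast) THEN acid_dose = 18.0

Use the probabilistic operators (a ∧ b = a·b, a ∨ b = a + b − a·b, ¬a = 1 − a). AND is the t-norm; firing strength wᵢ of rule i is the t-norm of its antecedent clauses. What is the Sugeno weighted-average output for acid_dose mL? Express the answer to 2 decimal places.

R1 (z=31.0): fast=0.97, clear=0.95; AND[a·b] → w = 0.9215
R2 (z=74.5): cloudy=0.46, normal=0.56; AND[a·b] → w = 0.2576
R3 (z=12.0): ¬clear=1−0.95=0.05, normal=0.56; AND[a·b] → w = 0.0280
R4 (z=46.8): normal=0.56, clear=0.95; AND[a·b] → w = 0.5320
R5 (z=18.0): ¬fast=1−0.97=0.03 → w = 0.0300
Weighted average = (0.9215·31.0 + 0.2576·74.5 + 0.0280·12.0 + 0.5320·46.8 + 0.0300·18.0) / (0.9215 + 0.2576 + 0.0280 + 0.5320 + 0.0300)
  = 73.5313 / 1.7691 = 41.56

41.56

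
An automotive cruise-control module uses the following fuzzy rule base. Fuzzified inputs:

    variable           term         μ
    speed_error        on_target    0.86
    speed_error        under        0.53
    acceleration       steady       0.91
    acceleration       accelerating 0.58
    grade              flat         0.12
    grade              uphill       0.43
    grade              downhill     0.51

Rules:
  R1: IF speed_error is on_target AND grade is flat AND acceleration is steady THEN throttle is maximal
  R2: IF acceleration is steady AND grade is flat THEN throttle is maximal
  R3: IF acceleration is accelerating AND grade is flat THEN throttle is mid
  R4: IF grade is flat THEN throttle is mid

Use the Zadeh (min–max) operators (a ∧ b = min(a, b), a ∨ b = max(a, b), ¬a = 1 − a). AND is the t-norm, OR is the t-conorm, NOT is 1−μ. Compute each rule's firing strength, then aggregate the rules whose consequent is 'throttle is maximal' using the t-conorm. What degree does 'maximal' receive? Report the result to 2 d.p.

0.12

R1: on_target=0.86, flat=0.12, steady=0.91; AND[min(a, b)] → w = 0.12
R2: steady=0.91, flat=0.12; AND[min(a, b)] → w = 0.12
R3: accelerating=0.58, flat=0.12; AND[min(a, b)] → w = 0.12
R4: flat=0.12 → w = 0.12
Rules with consequent 'maximal': {R1, R2} → strengths 0.12, 0.12
Aggregate via t-conorm [max(a, b)]: 0.12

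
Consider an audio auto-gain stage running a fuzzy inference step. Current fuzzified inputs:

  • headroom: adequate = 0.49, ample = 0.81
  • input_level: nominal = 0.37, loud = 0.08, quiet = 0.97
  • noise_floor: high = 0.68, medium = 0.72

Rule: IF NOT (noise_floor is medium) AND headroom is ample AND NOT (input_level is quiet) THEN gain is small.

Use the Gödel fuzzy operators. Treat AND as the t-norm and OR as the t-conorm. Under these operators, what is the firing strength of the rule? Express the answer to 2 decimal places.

firing strength: ¬medium=1−0.72=0.28, ample=0.81, ¬quiet=1−0.97=0.03; AND[min(a, b)] → w = 0.03

0.03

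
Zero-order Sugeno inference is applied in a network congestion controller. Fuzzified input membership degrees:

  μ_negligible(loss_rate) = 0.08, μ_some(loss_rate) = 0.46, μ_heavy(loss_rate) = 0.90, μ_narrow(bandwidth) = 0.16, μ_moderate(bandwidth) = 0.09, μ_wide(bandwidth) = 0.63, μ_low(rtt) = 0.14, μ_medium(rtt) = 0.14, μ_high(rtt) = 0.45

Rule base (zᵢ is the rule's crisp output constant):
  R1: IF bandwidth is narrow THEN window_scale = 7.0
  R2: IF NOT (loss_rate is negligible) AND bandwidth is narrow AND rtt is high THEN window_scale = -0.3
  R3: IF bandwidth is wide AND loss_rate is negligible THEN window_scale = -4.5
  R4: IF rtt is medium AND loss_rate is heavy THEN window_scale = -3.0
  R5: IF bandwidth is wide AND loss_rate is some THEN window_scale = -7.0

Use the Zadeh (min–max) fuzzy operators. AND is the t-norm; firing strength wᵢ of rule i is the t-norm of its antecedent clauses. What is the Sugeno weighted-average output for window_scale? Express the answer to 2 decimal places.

-2.93

R1 (z=7.0): narrow=0.16 → w = 0.16
R2 (z=-0.3): ¬negligible=1−0.08=0.92, narrow=0.16, high=0.45; AND[min(a, b)] → w = 0.16
R3 (z=-4.5): wide=0.63, negligible=0.08; AND[min(a, b)] → w = 0.08
R4 (z=-3.0): medium=0.14, heavy=0.90; AND[min(a, b)] → w = 0.14
R5 (z=-7.0): wide=0.63, some=0.46; AND[min(a, b)] → w = 0.46
Weighted average = (0.16·7.0 + 0.16·-0.3 + 0.08·-4.5 + 0.14·-3.0 + 0.46·-7.0) / (0.16 + 0.16 + 0.08 + 0.14 + 0.46)
  = -2.9280 / 1.0000 = -2.93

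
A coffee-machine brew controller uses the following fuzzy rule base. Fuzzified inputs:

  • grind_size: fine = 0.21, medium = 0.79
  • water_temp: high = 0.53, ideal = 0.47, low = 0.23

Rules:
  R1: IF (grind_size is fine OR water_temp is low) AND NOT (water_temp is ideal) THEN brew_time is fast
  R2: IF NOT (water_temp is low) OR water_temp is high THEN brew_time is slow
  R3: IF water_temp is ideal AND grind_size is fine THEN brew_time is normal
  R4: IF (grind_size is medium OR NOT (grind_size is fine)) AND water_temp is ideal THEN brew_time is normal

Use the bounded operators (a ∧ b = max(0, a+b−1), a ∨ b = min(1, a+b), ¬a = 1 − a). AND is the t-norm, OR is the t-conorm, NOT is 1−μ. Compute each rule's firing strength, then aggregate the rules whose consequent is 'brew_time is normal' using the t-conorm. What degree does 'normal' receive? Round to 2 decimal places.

0.47

R1: (fine=0.21 OR low=0.23) = 0.44; AND[max(0, a+b−1)] with ¬ideal=1−0.47=0.53 → w = 0.00
R2: ¬low=1−0.23=0.77, high=0.53; OR[min(1, a+b)] → w = 1.00
R3: ideal=0.47, fine=0.21; AND[max(0, a+b−1)] → w = 0.00
R4: (medium=0.79 OR ¬fine=1−0.21=0.79) = 1.00; AND[max(0, a+b−1)] with ideal=0.47 → w = 0.47
Rules with consequent 'normal': {R3, R4} → strengths 0.00, 0.47
Aggregate via t-conorm [min(1, a+b)]: 0.47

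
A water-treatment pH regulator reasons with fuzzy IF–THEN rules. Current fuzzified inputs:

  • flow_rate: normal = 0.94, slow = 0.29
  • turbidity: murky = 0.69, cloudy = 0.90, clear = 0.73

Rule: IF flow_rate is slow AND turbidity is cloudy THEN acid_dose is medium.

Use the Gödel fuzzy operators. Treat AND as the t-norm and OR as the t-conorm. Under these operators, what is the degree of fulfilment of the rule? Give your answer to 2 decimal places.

0.29

firing strength: slow=0.29, cloudy=0.90; AND[min(a, b)] → w = 0.29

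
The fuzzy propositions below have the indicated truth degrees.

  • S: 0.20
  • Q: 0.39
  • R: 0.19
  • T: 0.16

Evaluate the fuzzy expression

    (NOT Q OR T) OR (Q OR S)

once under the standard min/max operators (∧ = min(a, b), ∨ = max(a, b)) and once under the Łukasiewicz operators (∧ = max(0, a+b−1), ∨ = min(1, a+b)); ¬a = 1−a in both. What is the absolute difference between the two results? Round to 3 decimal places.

0.390

Under standard min/max:
  NOT Q = 1 − 0.39 = 0.61
  NOT Q OR T = max(a, b) on (0.61, 0.16) = 0.61
  Q OR S = max(a, b) on (0.39, 0.20) = 0.39
  (NOT Q OR T) OR (Q OR S) = max(a, b) on (0.61, 0.39) = 0.61
  → value = 0.6100
Under Łukasiewicz:
  NOT Q = 1 − 0.39 = 0.61
  NOT Q OR T = min(1, a+b) on (0.61, 0.16) = 0.77
  Q OR S = min(1, a+b) on (0.39, 0.20) = 0.59
  (NOT Q OR T) OR (Q OR S) = min(1, a+b) on (0.77, 0.59) = 1.00
  → value = 1.0000
|0.6100 − 1.0000| = 0.390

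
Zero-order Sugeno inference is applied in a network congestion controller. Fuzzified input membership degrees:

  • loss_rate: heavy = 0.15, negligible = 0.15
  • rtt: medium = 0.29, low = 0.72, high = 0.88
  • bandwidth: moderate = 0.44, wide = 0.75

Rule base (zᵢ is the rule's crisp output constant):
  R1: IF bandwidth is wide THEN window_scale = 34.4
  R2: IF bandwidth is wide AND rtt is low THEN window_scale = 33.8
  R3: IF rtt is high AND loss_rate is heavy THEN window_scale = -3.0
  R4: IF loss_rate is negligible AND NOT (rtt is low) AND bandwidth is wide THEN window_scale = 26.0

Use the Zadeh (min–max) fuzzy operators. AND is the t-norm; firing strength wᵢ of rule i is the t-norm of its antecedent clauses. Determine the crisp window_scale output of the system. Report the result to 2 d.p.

30.27

R1 (z=34.4): wide=0.75 → w = 0.75
R2 (z=33.8): wide=0.75, low=0.72; AND[min(a, b)] → w = 0.72
R3 (z=-3.0): high=0.88, heavy=0.15; AND[min(a, b)] → w = 0.15
R4 (z=26.0): negligible=0.15, ¬low=1−0.72=0.28, wide=0.75; AND[min(a, b)] → w = 0.15
Weighted average = (0.75·34.4 + 0.72·33.8 + 0.15·-3.0 + 0.15·26.0) / (0.75 + 0.72 + 0.15 + 0.15)
  = 53.5860 / 1.7700 = 30.27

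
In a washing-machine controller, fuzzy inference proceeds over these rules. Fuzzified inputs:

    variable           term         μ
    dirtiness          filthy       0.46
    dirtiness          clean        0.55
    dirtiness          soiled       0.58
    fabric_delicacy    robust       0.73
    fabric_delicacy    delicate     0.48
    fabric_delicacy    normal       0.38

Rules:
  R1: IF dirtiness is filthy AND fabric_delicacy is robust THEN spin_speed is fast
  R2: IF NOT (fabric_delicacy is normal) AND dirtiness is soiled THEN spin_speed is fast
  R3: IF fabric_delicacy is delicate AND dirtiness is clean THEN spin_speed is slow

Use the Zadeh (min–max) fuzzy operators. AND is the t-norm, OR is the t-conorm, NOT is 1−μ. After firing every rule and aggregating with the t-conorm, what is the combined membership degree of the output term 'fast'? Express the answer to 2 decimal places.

0.58

R1: filthy=0.46, robust=0.73; AND[min(a, b)] → w = 0.46
R2: ¬normal=1−0.38=0.62, soiled=0.58; AND[min(a, b)] → w = 0.58
R3: delicate=0.48, clean=0.55; AND[min(a, b)] → w = 0.48
Rules with consequent 'fast': {R1, R2} → strengths 0.46, 0.58
Aggregate via t-conorm [max(a, b)]: 0.58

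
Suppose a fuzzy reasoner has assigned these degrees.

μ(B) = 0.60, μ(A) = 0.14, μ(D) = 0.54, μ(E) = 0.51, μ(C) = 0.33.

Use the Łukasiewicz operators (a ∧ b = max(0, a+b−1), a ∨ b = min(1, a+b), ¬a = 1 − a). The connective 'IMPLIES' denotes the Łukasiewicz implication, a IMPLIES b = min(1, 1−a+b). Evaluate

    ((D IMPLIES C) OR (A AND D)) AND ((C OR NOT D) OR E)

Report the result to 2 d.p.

0.79

D IMPLIES C  [Łukasiewicz: min(1, 1−a+b)] with a=0.54, b=0.33 → 0.79
A AND D = max(0, a+b−1) on (0.14, 0.54) = 0.00
(D IMPLIES C) OR (A AND D) = min(1, a+b) on (0.79, 0.00) = 0.79
NOT D = 1 − 0.54 = 0.46
C OR NOT D = min(1, a+b) on (0.33, 0.46) = 0.79
(C OR NOT D) OR E = min(1, a+b) on (0.79, 0.51) = 1.00
((D IMPLIES C) OR (A AND D)) AND ((C OR NOT D) OR E) = max(0, a+b−1) on (0.79, 1.00) = 0.79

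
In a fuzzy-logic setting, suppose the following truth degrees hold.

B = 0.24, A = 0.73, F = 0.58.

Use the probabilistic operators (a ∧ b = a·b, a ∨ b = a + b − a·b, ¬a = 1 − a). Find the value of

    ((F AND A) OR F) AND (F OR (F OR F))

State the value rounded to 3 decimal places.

0.702

F AND A = a·b on (0.5800, 0.7300) = 0.4234
(F AND A) OR F = a + b − a·b on (0.4234, 0.5800) = 0.7578
F OR F = a + b − a·b on (0.5800, 0.5800) = 0.8236
F OR (F OR F) = a + b − a·b on (0.5800, 0.8236) = 0.9259
((F AND A) OR F) AND (F OR (F OR F)) = a·b on (0.7578, 0.9259) = 0.7017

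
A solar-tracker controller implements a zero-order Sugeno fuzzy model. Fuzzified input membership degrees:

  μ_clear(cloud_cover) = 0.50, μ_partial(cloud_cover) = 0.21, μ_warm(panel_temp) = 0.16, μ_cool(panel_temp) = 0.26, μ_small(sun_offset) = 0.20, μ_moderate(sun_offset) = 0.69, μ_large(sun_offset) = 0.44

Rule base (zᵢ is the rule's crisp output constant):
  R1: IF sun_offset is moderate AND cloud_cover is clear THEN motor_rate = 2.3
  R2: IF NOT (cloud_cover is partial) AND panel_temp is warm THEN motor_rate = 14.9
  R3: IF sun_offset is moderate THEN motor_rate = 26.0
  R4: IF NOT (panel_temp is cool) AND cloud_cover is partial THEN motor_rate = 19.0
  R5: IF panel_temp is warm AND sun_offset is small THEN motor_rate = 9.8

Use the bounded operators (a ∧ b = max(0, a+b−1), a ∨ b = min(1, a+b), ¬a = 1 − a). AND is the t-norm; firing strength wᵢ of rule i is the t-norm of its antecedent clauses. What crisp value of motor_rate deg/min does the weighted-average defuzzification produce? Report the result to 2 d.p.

R1 (z=2.3): moderate=0.69, clear=0.50; AND[max(0, a+b−1)] → w = 0.19
R2 (z=14.9): ¬partial=1−0.21=0.79, warm=0.16; AND[max(0, a+b−1)] → w = 0.00
R3 (z=26.0): moderate=0.69 → w = 0.69
R4 (z=19.0): ¬cool=1−0.26=0.74, partial=0.21; AND[max(0, a+b−1)] → w = 0.00
R5 (z=9.8): warm=0.16, small=0.20; AND[max(0, a+b−1)] → w = 0.00
Weighted average = (0.19·2.3 + 0.00·14.9 + 0.69·26.0 + 0.00·19.0 + 0.00·9.8) / (0.19 + 0.00 + 0.69 + 0.00 + 0.00)
  = 18.3770 / 0.8800 = 20.88

20.88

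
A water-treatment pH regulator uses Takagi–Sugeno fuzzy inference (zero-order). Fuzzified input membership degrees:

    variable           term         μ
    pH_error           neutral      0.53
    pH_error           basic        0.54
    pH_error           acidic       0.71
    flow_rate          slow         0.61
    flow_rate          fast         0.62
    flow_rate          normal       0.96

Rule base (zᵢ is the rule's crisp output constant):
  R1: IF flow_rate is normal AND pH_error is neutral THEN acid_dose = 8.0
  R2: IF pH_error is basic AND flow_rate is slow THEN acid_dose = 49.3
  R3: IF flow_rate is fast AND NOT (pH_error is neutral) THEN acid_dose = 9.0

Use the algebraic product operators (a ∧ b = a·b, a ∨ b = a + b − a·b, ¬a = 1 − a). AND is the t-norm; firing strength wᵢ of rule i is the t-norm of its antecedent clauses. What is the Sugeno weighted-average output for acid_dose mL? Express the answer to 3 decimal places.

20.301

R1 (z=8.0): normal=0.96, neutral=0.53; AND[a·b] → w = 0.5088
R2 (z=49.3): basic=0.54, slow=0.61; AND[a·b] → w = 0.3294
R3 (z=9.0): fast=0.62, ¬neutral=1−0.53=0.47; AND[a·b] → w = 0.2914
Weighted average = (0.5088·8.0 + 0.3294·49.3 + 0.2914·9.0) / (0.5088 + 0.3294 + 0.2914)
  = 22.9324 / 1.1296 = 20.301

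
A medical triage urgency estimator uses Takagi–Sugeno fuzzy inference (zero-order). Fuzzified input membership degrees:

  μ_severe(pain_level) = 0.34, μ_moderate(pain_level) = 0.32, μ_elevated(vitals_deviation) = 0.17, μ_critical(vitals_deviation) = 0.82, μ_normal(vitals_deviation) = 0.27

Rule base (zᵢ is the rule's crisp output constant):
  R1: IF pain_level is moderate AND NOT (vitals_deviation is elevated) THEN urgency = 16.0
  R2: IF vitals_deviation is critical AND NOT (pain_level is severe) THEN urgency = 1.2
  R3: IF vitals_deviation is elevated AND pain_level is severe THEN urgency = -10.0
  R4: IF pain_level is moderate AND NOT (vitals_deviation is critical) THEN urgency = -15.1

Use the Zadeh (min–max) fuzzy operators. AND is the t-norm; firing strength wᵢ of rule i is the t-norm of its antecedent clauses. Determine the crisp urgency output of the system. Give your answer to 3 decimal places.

1.123

R1 (z=16.0): moderate=0.32, ¬elevated=1−0.17=0.83; AND[min(a, b)] → w = 0.32
R2 (z=1.2): critical=0.82, ¬severe=1−0.34=0.66; AND[min(a, b)] → w = 0.66
R3 (z=-10.0): elevated=0.17, severe=0.34; AND[min(a, b)] → w = 0.17
R4 (z=-15.1): moderate=0.32, ¬critical=1−0.82=0.18; AND[min(a, b)] → w = 0.18
Weighted average = (0.32·16.0 + 0.66·1.2 + 0.17·-10.0 + 0.18·-15.1) / (0.32 + 0.66 + 0.17 + 0.18)
  = 1.4940 / 1.3300 = 1.123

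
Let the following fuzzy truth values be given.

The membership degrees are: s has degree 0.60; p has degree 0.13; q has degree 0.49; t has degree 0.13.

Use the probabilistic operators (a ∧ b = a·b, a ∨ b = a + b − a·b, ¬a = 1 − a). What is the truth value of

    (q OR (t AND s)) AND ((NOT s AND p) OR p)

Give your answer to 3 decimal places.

t AND s = a·b on (0.1300, 0.6000) = 0.0780
q OR (t AND s) = a + b − a·b on (0.4900, 0.0780) = 0.5298
NOT s = 1 − 0.6000 = 0.4000
NOT s AND p = a·b on (0.4000, 0.1300) = 0.0520
(NOT s AND p) OR p = a + b − a·b on (0.0520, 0.1300) = 0.1752
(q OR (t AND s)) AND ((NOT s AND p) OR p) = a·b on (0.5298, 0.1752) = 0.0928

0.093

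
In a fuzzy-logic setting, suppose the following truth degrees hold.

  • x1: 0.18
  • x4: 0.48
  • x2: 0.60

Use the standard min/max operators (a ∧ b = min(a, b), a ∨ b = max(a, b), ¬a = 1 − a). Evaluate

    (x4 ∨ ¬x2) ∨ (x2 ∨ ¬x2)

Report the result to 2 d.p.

¬x2 = 1 − 0.60 = 0.40
x4 ∨ ¬x2 = max(a, b) on (0.48, 0.40) = 0.48
¬x2 = 1 − 0.60 = 0.40
x2 ∨ ¬x2 = max(a, b) on (0.60, 0.40) = 0.60
(x4 ∨ ¬x2) ∨ (x2 ∨ ¬x2) = max(a, b) on (0.48, 0.60) = 0.60

0.60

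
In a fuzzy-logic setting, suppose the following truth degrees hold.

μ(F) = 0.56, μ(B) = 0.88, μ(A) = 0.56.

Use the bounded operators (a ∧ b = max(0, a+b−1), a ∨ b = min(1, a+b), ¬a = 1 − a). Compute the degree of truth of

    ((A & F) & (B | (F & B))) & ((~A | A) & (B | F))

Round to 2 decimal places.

0.12

A & F = max(0, a+b−1) on (0.56, 0.56) = 0.12
F & B = max(0, a+b−1) on (0.56, 0.88) = 0.44
B | (F & B) = min(1, a+b) on (0.88, 0.44) = 1.00
(A & F) & (B | (F & B)) = max(0, a+b−1) on (0.12, 1.00) = 0.12
~A = 1 − 0.56 = 0.44
~A | A = min(1, a+b) on (0.44, 0.56) = 1.00
B | F = min(1, a+b) on (0.88, 0.56) = 1.00
(~A | A) & (B | F) = max(0, a+b−1) on (1.00, 1.00) = 1.00
((A & F) & (B | (F & B))) & ((~A | A) & (B | F)) = max(0, a+b−1) on (0.12, 1.00) = 0.12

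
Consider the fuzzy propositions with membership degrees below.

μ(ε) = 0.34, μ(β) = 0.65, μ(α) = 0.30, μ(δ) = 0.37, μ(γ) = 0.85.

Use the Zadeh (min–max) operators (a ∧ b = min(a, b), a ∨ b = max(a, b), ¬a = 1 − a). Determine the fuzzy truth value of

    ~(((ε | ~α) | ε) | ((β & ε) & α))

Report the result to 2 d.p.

~α = 1 − 0.30 = 0.70
ε | ~α = max(a, b) on (0.34, 0.70) = 0.70
(ε | ~α) | ε = max(a, b) on (0.70, 0.34) = 0.70
β & ε = min(a, b) on (0.65, 0.34) = 0.34
(β & ε) & α = min(a, b) on (0.34, 0.30) = 0.30
((ε | ~α) | ε) | ((β & ε) & α) = max(a, b) on (0.70, 0.30) = 0.70
~(((ε | ~α) | ε) | ((β & ε) & α)) = 1 − 0.70 = 0.30

0.30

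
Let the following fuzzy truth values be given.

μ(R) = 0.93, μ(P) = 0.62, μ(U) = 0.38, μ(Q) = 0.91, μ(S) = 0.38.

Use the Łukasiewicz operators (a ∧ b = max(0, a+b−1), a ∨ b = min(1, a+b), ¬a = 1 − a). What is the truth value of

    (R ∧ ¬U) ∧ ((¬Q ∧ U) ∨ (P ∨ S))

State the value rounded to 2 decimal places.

¬U = 1 − 0.38 = 0.62
R ∧ ¬U = max(0, a+b−1) on (0.93, 0.62) = 0.55
¬Q = 1 − 0.91 = 0.09
¬Q ∧ U = max(0, a+b−1) on (0.09, 0.38) = 0.00
P ∨ S = min(1, a+b) on (0.62, 0.38) = 1.00
(¬Q ∧ U) ∨ (P ∨ S) = min(1, a+b) on (0.00, 1.00) = 1.00
(R ∧ ¬U) ∧ ((¬Q ∧ U) ∨ (P ∨ S)) = max(0, a+b−1) on (0.55, 1.00) = 0.55

0.55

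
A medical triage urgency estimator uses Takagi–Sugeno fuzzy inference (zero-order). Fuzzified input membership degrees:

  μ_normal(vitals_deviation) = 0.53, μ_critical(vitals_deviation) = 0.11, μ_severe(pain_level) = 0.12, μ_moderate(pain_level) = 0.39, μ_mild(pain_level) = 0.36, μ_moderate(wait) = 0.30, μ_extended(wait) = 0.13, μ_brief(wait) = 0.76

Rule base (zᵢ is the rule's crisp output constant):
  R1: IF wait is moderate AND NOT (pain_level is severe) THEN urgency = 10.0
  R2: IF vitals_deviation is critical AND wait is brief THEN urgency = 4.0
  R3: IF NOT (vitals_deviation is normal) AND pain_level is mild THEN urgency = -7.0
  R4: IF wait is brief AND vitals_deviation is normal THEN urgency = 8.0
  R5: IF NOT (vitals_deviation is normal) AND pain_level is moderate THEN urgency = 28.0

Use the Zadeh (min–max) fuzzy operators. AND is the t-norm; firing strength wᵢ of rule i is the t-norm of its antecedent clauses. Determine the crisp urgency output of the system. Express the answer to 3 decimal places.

9.515

R1 (z=10.0): moderate=0.30, ¬severe=1−0.12=0.88; AND[min(a, b)] → w = 0.30
R2 (z=4.0): critical=0.11, brief=0.76; AND[min(a, b)] → w = 0.11
R3 (z=-7.0): ¬normal=1−0.53=0.47, mild=0.36; AND[min(a, b)] → w = 0.36
R4 (z=8.0): brief=0.76, normal=0.53; AND[min(a, b)] → w = 0.53
R5 (z=28.0): ¬normal=1−0.53=0.47, moderate=0.39; AND[min(a, b)] → w = 0.39
Weighted average = (0.30·10.0 + 0.11·4.0 + 0.36·-7.0 + 0.53·8.0 + 0.39·28.0) / (0.30 + 0.11 + 0.36 + 0.53 + 0.39)
  = 16.0800 / 1.6900 = 9.515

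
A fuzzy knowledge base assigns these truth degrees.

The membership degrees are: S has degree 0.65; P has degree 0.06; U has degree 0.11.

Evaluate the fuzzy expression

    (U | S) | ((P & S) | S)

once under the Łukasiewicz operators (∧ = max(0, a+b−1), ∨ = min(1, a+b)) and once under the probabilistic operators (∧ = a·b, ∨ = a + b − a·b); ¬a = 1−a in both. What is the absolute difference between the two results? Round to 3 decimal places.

Under Łukasiewicz:
  U | S = min(1, a+b) on (0.11, 0.65) = 0.76
  P & S = max(0, a+b−1) on (0.06, 0.65) = 0.00
  (P & S) | S = min(1, a+b) on (0.00, 0.65) = 0.65
  (U | S) | ((P & S) | S) = min(1, a+b) on (0.76, 0.65) = 1.00
  → value = 1.0000
Under probabilistic:
  U | S = a + b − a·b on (0.1100, 0.6500) = 0.6885
  P & S = a·b on (0.0600, 0.6500) = 0.0390
  (P & S) | S = a + b − a·b on (0.0390, 0.6500) = 0.6637
  (U | S) | ((P & S) | S) = a + b − a·b on (0.6885, 0.6637) = 0.8952
  → value = 0.8952
|1.0000 − 0.8952| = 0.105

0.105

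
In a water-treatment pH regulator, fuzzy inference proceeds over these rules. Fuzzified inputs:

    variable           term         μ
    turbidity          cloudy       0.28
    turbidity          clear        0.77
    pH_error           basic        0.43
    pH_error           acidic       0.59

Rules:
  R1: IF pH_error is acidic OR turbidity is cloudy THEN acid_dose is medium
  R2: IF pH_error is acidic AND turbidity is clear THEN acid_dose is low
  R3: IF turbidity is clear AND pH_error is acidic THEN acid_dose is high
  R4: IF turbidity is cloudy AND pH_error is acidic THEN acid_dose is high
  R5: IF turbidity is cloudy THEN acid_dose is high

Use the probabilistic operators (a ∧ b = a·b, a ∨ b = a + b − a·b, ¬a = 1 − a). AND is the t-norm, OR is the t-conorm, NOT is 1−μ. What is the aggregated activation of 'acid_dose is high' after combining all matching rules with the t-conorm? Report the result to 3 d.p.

R1: acidic=0.59, cloudy=0.28; OR[a + b − a·b] → w = 0.7048
R2: acidic=0.59, clear=0.77; AND[a·b] → w = 0.4543
R3: clear=0.77, acidic=0.59; AND[a·b] → w = 0.4543
R4: cloudy=0.28, acidic=0.59; AND[a·b] → w = 0.1652
R5: cloudy=0.28 → w = 0.2800
Rules with consequent 'high': {R3, R4, R5} → strengths 0.4543, 0.1652, 0.2800
Aggregate via t-conorm [a + b − a·b]: 0.6720

0.672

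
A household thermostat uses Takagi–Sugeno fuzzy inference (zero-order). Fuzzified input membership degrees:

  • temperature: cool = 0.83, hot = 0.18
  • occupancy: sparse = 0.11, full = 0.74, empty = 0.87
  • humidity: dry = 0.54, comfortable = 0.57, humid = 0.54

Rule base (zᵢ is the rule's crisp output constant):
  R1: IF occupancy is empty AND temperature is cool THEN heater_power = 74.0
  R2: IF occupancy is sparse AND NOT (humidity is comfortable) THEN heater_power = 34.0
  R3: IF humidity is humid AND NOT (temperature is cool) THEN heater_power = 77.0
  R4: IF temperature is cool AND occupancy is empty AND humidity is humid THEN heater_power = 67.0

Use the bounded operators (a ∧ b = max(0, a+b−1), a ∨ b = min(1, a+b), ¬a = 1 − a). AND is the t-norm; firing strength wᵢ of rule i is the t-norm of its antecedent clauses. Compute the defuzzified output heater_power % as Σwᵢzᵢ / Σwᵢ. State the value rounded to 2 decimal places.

R1 (z=74.0): empty=0.87, cool=0.83; AND[max(0, a+b−1)] → w = 0.70
R2 (z=34.0): sparse=0.11, ¬comfortable=1−0.57=0.43; AND[max(0, a+b−1)] → w = 0.00
R3 (z=77.0): humid=0.54, ¬cool=1−0.83=0.17; AND[max(0, a+b−1)] → w = 0.00
R4 (z=67.0): cool=0.83, empty=0.87, humid=0.54; AND[max(0, a+b−1)] → w = 0.24
Weighted average = (0.70·74.0 + 0.00·34.0 + 0.00·77.0 + 0.24·67.0) / (0.70 + 0.00 + 0.00 + 0.24)
  = 67.8800 / 0.9400 = 72.21

72.21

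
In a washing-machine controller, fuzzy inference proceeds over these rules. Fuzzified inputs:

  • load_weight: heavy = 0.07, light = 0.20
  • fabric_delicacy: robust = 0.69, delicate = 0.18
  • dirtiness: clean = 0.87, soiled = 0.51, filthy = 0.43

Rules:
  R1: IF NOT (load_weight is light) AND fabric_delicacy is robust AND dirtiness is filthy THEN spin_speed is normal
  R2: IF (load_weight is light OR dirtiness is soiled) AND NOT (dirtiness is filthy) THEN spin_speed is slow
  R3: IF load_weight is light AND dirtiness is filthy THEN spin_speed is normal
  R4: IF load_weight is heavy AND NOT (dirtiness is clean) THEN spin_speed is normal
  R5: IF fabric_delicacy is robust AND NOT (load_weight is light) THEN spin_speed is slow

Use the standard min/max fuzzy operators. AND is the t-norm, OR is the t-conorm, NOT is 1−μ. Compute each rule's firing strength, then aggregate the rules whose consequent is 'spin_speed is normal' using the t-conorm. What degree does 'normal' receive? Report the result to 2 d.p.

0.43

R1: ¬light=1−0.20=0.80, robust=0.69, filthy=0.43; AND[min(a, b)] → w = 0.43
R2: (light=0.20 OR soiled=0.51) = 0.51; AND[min(a, b)] with ¬filthy=1−0.43=0.57 → w = 0.51
R3: light=0.20, filthy=0.43; AND[min(a, b)] → w = 0.20
R4: heavy=0.07, ¬clean=1−0.87=0.13; AND[min(a, b)] → w = 0.07
R5: robust=0.69, ¬light=1−0.20=0.80; AND[min(a, b)] → w = 0.69
Rules with consequent 'normal': {R1, R3, R4} → strengths 0.43, 0.20, 0.07
Aggregate via t-conorm [max(a, b)]: 0.43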